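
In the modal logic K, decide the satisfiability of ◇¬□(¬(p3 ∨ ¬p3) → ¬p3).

1. ◇¬□(¬(p3 ∨ ¬p3) → ¬p3), u
2. ¬□(¬(p3 ∨ ¬p3) → ¬p3), v
3. ¬(¬(p3 ∨ ¬p3) → ¬p3), w
4. ¬(p3 ∨ ¬p3), w
5. p3, w
6. ¬p3, w
Accessibility: uRv, vRw
Branch closes: p3 and ¬p3 both at w.
Every branch closes; the branch above is one of them.

No, unsatisfiable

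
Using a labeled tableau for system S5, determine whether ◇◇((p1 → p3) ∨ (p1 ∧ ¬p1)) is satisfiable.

Yes, satisfiable

1. ◇◇((p1 → p3) ∨ (p1 ∧ ¬p1)), 0
2. ◇((p1 → p3) ∨ (p1 ∧ ¬p1)), 1   [◇-rule on 1: fresh world 1, 0R1]
3. (p1 → p3) ∨ (p1 ∧ ¬p1), 2   [◇-rule on 2: fresh world 2, 1R2]
4. p1 → p3, 2   [∨-rule on 3 (branches; this branch)]
5. p3, 2   [→-rule on 4 (branches; this branch)]
Accessibility: 0R0, 0R1, 0R2, 1R0, 1R1, 1R2, 2R0, 2R1, 2R2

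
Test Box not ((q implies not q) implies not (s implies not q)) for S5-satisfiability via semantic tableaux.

1. Box not ((q implies not q) implies not (s implies not q)), u
2. not ((q implies not q) implies not (s implies not q)), u
3. q implies not q, u
4. s implies not q, u
5. not q, u
Accessibility: uRu

Satisfiable (open branch found)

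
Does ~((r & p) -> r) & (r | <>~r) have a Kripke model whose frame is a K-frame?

Unsatisfiable

1. ~((r & p) -> r) & (r | <>~r), u
2. ~((r & p) -> r), u
3. r | <>~r, u
4. r & p, u
5. ~r, u
6. r, u
7. p, u
Branch closes: r and ~r both at u.
(One branch shown.) All branches close.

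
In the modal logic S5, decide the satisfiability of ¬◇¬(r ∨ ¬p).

Satisfiable

1. ¬◇¬(r ∨ ¬p), 0
2. r ∨ ¬p, 0
3. ¬p, 0
Accessibility: 0R0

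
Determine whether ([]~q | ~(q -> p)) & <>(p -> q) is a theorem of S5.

Not valid

Tableau for the negation ~(([]~q | ~(q -> p)) & <>(p -> q)):
1. ~(([]~q | ~(q -> p)) & <>(p -> q)), u
2. ~<>(p -> q), u
3. ~(p -> q), u
4. p, u
5. ~q, u
Accessibility: uRu
The negation has an open branch (countermodel exists).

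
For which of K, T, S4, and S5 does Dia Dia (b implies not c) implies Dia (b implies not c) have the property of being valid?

T-tableau for the negation not (Dia Dia (b implies not c) implies Dia (b implies not c)):
1. not (Dia Dia (b implies not c) implies Dia (b implies not c)), 0
2. Dia Dia (b implies not c), 0
3. not Dia (b implies not c), 0
4. not (b implies not c), 0
5. b, 0
6. c, 0
7. Dia (b implies not c), 1
8. not (b implies not c), 1
9. b, 1
10. c, 1
11. b implies not c, 2
12. not c, 2
Accessibility: 0R0, 0R1, 1R1, 1R2, 2R2
Complete open branch: countermodel on a T-frame, so not valid in T, nor in K (the same frame is also a K-frame).
S4-tableau for the negation not (Dia Dia (b implies not c) implies Dia (b implies not c)):
1. not (Dia Dia (b implies not c) implies Dia (b implies not c)), 0
2. Dia Dia (b implies not c), 0
3. not Dia (b implies not c), 0
4. not (b implies not c), 0
5. b, 0
6. c, 0
7. Dia (b implies not c), 1
8. not (b implies not c), 1
9. b, 1
10. c, 1
11. b implies not c, 2
12. not (b implies not c), 2
13. b, 2
14. c, 2
15. not c, 2
Accessibility: 0R0, 0R1, 0R2, 1R1, 1R2, 2R2
Branch closes: c and not c both at 2.
Every branch closes (one shown): valid in S4, hence also in S5 (every theorem of S4 is a theorem of S5).

S4, S5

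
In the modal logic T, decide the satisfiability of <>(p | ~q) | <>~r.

1. <>(p | ~q) | <>~r, 0
2. <>~r, 0   [|-rule on 1 (branches; this branch)]
3. ~r, 1   [<>-rule on 2: fresh world 1, 0R1]
Accessibility: 0R0, 0R1, 1R1

Satisfiable (open branch found)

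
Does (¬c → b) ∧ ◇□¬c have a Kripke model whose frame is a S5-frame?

Satisfiable

1. (¬c → b) ∧ ◇□¬c, w0
2. ¬c → b, w0
3. ◇□¬c, w0
4. b, w0
5. □¬c, w1
6. ¬c, w0
7. ¬c, w1
Accessibility: w0Rw0, w0Rw1, w1Rw0, w1Rw1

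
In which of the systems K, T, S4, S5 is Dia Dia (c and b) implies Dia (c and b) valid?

T-tableau for the negation not (Dia Dia (c and b) implies Dia (c and b)):
1. not (Dia Dia (c and b) implies Dia (c and b)), w0
2. Dia Dia (c and b), w0
3. not Dia (c and b), w0
4. not (c and b), w0
5. not b, w0
6. Dia (c and b), w1
7. not (c and b), w1
8. not b, w1
9. c and b, w2
10. c, w2
11. b, w2
Accessibility: w0Rw0, w0Rw1, w1Rw1, w1Rw2, w2Rw2
Complete open branch: countermodel on a T-frame, so not valid in T, nor in K (the same frame is also a K-frame).
S4-tableau for the negation not (Dia Dia (c and b) implies Dia (c and b)):
1. not (Dia Dia (c and b) implies Dia (c and b)), w0
2. Dia Dia (c and b), w0
3. not Dia (c and b), w0
4. not (c and b), w0
5. not b, w0
6. Dia (c and b), w1
7. not (c and b), w1
8. not b, w1
9. c and b, w2
10. c, w2
11. b, w2
12. not (c and b), w2
13. not b, w2
Accessibility: w0Rw0, w0Rw1, w0Rw2, w1Rw1, w1Rw2, w2Rw2
Branch closes: b and not b both at w2.
Every branch closes (one shown): valid in S4, hence also in S5 (every theorem of S4 is a theorem of S5).

S4, S5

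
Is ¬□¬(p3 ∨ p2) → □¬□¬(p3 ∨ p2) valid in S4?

Invalid (countermodel exists)

Tableau for the negation ¬(¬□¬(p3 ∨ p2) → □¬□¬(p3 ∨ p2)):
1. ¬(¬□¬(p3 ∨ p2) → □¬□¬(p3 ∨ p2)), u
2. ¬□¬(p3 ∨ p2), u
3. ¬□¬□¬(p3 ∨ p2), u
4. p3 ∨ p2, v
5. p2, v
6. □¬(p3 ∨ p2), w
7. ¬(p3 ∨ p2), w
8. ¬p3, w
9. ¬p2, w
Accessibility: uRu, uRv, uRw, vRv, wRw
The negation has an open branch (countermodel exists).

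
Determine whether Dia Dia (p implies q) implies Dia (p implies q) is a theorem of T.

Invalid (countermodel exists)

Tableau for the negation not (Dia Dia (p implies q) implies Dia (p implies q)):
1. not (Dia Dia (p implies q) implies Dia (p implies q)), w0
2. Dia Dia (p implies q), w0   [neg-implies-rule on 1]
3. not Dia (p implies q), w0   [neg-implies-rule on 1]
4. not (p implies q), w0   [neg-Dia-rule on 3 via w0Rw0]
5. p, w0   [neg-implies-rule on 4]
6. not q, w0   [neg-implies-rule on 4]
7. Dia (p implies q), w1   [Dia-rule on 2: fresh world w1, w0Rw1]
8. not (p implies q), w1   [neg-Dia-rule on 3 via w0Rw1]
9. p, w1   [neg-implies-rule on 8]
10. not q, w1   [neg-implies-rule on 8]
11. p implies q, w2   [Dia-rule on 7: fresh world w2, w1Rw2]
12. q, w2   [implies-rule on 11 (branches; this branch)]
Accessibility: w0Rw0, w0Rw1, w1Rw1, w1Rw2, w2Rw2
The negation has an open branch (countermodel exists).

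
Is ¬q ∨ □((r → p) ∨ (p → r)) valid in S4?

Tableau for the negation ¬(¬q ∨ □((r → p) ∨ (p → r))):
1. ¬(¬q ∨ □((r → p) ∨ (p → r))), 0
2. q, 0   [¬∨-rule on 1]
3. ¬□((r → p) ∨ (p → r)), 0   [¬∨-rule on 1]
4. ¬((r → p) ∨ (p → r)), 1   [¬□-rule on 3: fresh world 1, 0R1]
5. ¬(r → p), 1   [¬∨-rule on 4]
6. ¬(p → r), 1   [¬∨-rule on 4]
7. r, 1   [¬→-rule on 5]
8. ¬p, 1   [¬→-rule on 5]
9. p, 1   [¬→-rule on 6]
10. ¬r, 1   [¬→-rule on 6]
Accessibility: 0R0, 0R1, 1R1
Branch closes: p and ¬p both at 1.
Every branch of the negation's tableau closes; the branch above is one of them.

Valid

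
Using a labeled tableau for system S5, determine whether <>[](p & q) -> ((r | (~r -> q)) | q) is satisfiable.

1. <>[](p & q) -> ((r | (~r -> q)) | q), w0
2. (r | (~r -> q)) | q, w0
3. q, w0
Accessibility: w0Rw0

Satisfiable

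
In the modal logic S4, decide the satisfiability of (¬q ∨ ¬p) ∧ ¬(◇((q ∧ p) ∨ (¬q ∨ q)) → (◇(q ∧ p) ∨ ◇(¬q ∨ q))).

1. (¬q ∨ ¬p) ∧ ¬(◇((q ∧ p) ∨ (¬q ∨ q)) → (◇(q ∧ p) ∨ ◇(¬q ∨ q))), w0
2. ¬q ∨ ¬p, w0
3. ¬(◇((q ∧ p) ∨ (¬q ∨ q)) → (◇(q ∧ p) ∨ ◇(¬q ∨ q))), w0
4. ◇((q ∧ p) ∨ (¬q ∨ q)), w0
5. ¬(◇(q ∧ p) ∨ ◇(¬q ∨ q)), w0
6. ¬◇(q ∧ p), w0
7. ¬◇(¬q ∨ q), w0
8. ¬(q ∧ p), w0
9. ¬(¬q ∨ q), w0
10. q, w0
11. ¬q, w0
Accessibility: w0Rw0
Branch closes: q and ¬q both at w0.
Every branch closes; the branch above is one of them.

Unsatisfiable (every branch closes)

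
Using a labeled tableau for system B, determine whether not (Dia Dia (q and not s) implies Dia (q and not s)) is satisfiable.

Satisfiable (open branch found)

1. not (Dia Dia (q and not s) implies Dia (q and not s)), 0
2. Dia Dia (q and not s), 0
3. not Dia (q and not s), 0
4. not (q and not s), 0
5. s, 0
6. Dia (q and not s), 1
7. not (q and not s), 1
8. s, 1
9. q and not s, 2
10. q, 2
11. not s, 2
Accessibility: 0R0, 0R1, 1R0, 1R1, 1R2, 2R1, 2R2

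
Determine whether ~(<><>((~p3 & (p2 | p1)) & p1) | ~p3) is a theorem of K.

Tableau for the negation <><>((~p3 & (p2 | p1)) & p1) | ~p3:
1. <><>((~p3 & (p2 | p1)) & p1) | ~p3, 0
2. ~p3, 0   [|-rule on 1 (branches; this branch)]
The negation has an open branch (countermodel exists).

No, not valid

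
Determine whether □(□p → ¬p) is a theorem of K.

No, not valid

Tableau for the negation ¬□(□p → ¬p):
1. ¬□(□p → ¬p), 0
2. ¬(□p → ¬p), 1   [¬□-rule on 1: fresh world 1, 0R1]
3. □p, 1   [¬→-rule on 2]
4. p, 1   [¬→-rule on 2]
Accessibility: 0R1
The negation has an open branch (countermodel exists).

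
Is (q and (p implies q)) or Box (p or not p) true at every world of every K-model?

Valid

Tableau for the negation not ((q and (p implies q)) or Box (p or not p)):
1. not ((q and (p implies q)) or Box (p or not p)), w0
2. not (q and (p implies q)), w0
3. not Box (p or not p), w0
4. not (p implies q), w0
5. p, w0
6. not q, w0
7. not (p or not p), w1
8. not p, w1
9. p, w1
Accessibility: w0Rw1
Branch closes: p and not p both at w1.
All branches of the negation close; one closing branch shown above.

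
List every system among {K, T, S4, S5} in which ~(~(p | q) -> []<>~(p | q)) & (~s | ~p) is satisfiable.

K, T, S4

S4-tableau for the formula:
1. ~(~(p | q) -> []<>~(p | q)) & (~s | ~p), w0
2. ~(~(p | q) -> []<>~(p | q)), w0   [&-rule on 1]
3. ~s | ~p, w0   [&-rule on 1]
4. ~(p | q), w0   [~->-rule on 2]
5. ~[]<>~(p | q), w0   [~->-rule on 2]
6. ~p, w0   [~|-rule on 4]
7. ~q, w0   [~|-rule on 4]
8. ~<>~(p | q), w1   [~[]-rule on 5: fresh world w1, w0Rw1]
9. p | q, w1   [~<>-rule on 8 via w1Rw1]
10. q, w1   [|-rule on 9 (branches; this branch)]
Accessibility: w0Rw0, w0Rw1, w1Rw1
Complete open branch: satisfiable in S4, hence also in K, T (this S4-model is also a K-model and a T-model).
S5-tableau for the formula:
1. ~(~(p | q) -> []<>~(p | q)) & (~s | ~p), w0
2. ~(~(p | q) -> []<>~(p | q)), w0   [&-rule on 1]
3. ~s | ~p, w0   [&-rule on 1]
4. ~(p | q), w0   [~->-rule on 2]
5. ~[]<>~(p | q), w0   [~->-rule on 2]
6. ~p, w0   [~|-rule on 4]
7. ~q, w0   [~|-rule on 4]
8. ~<>~(p | q), w1   [~[]-rule on 5: fresh world w1, w0Rw1]
9. p | q, w0   [~<>-rule on 8 via w1Rw0]
10. p | q, w1   [~<>-rule on 8 via w1Rw1]
11. q, w0   [|-rule on 9 (branches; this branch)]
Accessibility: w0Rw0, w0Rw1, w1Rw0, w1Rw1
Branch closes: q and ~q both at w0.
Every branch closes (one shown): unsatisfiable in S5.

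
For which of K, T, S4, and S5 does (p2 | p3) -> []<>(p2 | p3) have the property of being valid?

S4-tableau for the negation ~((p2 | p3) -> []<>(p2 | p3)):
1. ~((p2 | p3) -> []<>(p2 | p3)), w0
2. p2 | p3, w0
3. ~[]<>(p2 | p3), w0
4. p3, w0
5. ~<>(p2 | p3), w1
6. ~(p2 | p3), w1
7. ~p2, w1
8. ~p3, w1
Accessibility: w0Rw0, w0Rw1, w1Rw1
Complete open branch: countermodel on an S4-frame, so not valid in S4, nor in K, T (the same frame is also a K-frame and a T-frame).
S5-tableau for the negation ~((p2 | p3) -> []<>(p2 | p3)):
1. ~((p2 | p3) -> []<>(p2 | p3)), w0
2. p2 | p3, w0
3. ~[]<>(p2 | p3), w0
4. p3, w0
5. ~<>(p2 | p3), w1
6. ~(p2 | p3), w0
7. ~p2, w0
8. ~p3, w0
Accessibility: w0Rw0, w0Rw1, w1Rw0, w1Rw1
Branch closes: p3 and ~p3 both at w0.
Every branch closes (one shown): valid in S5.

S5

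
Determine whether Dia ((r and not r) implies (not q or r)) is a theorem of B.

Yes, valid

Tableau for the negation not Dia ((r and not r) implies (not q or r)):
1. not Dia ((r and not r) implies (not q or r)), 0
2. not ((r and not r) implies (not q or r)), 0
3. r and not r, 0
4. not (not q or r), 0
5. r, 0
6. not r, 0
Accessibility: 0R0
Branch closes: r and not r both at 0.
All branches of the negation close; one closing branch shown above.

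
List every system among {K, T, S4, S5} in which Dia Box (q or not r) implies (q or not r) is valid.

S5

S5-tableau for the negation not (Dia Box (q or not r) implies (q or not r)):
1. not (Dia Box (q or not r) implies (q or not r)), w0
2. Dia Box (q or not r), w0
3. not (q or not r), w0
4. not q, w0
5. r, w0
6. Box (q or not r), w1
7. q or not r, w0
8. q or not r, w1
9. not r, w0
Accessibility: w0Rw0, w0Rw1, w1Rw0, w1Rw1
Branch closes: r and not r both at w0.
Every branch closes (one shown): valid in S5.
S4-tableau for the negation not (Dia Box (q or not r) implies (q or not r)):
1. not (Dia Box (q or not r) implies (q or not r)), w0
2. Dia Box (q or not r), w0
3. not (q or not r), w0
4. not q, w0
5. r, w0
6. Box (q or not r), w1
7. q or not r, w1
8. not r, w1
Accessibility: w0Rw0, w0Rw1, w1Rw1
Complete open branch: countermodel on an S4-frame, so not valid in S4, nor in K, T (the same frame is also a K-frame and a T-frame).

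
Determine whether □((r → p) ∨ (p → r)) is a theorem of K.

Valid

Tableau for the negation ¬□((r → p) ∨ (p → r)):
1. ¬□((r → p) ∨ (p → r)), 0
2. ¬((r → p) ∨ (p → r)), 1
3. ¬(r → p), 1
4. ¬(p → r), 1
5. r, 1
6. ¬p, 1
7. p, 1
8. ¬r, 1
Accessibility: 0R1
Branch closes: p and ¬p both at 1.
Every branch of the negation's tableau closes; the branch above is one of them.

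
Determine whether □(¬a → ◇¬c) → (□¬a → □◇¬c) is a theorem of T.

Tableau for the negation ¬(□(¬a → ◇¬c) → (□¬a → □◇¬c)):
1. ¬(□(¬a → ◇¬c) → (□¬a → □◇¬c)), u
2. □(¬a → ◇¬c), u
3. ¬(□¬a → □◇¬c), u
4. □¬a, u
5. ¬□◇¬c, u
6. ¬a → ◇¬c, u
7. ¬a, u
8. ◇¬c, u
9. ¬◇¬c, v
10. ¬a → ◇¬c, v
11. ¬a, v
12. c, v
13. ◇¬c, v
14. ¬c, w
15. ¬a → ◇¬c, w
16. ¬a, w
17. ◇¬c, w
18. ¬c, x
19. c, x
Accessibility: uRu, uRv, uRw, vRv, vRx, wRw, xRx
Branch closes: c and ¬c both at x.
All branches of the negation close; one closing branch shown above.

Valid in T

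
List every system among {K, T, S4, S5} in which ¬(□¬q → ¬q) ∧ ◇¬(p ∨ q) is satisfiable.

T-tableau for the formula:
1. ¬(□¬q → ¬q) ∧ ◇¬(p ∨ q), u
2. ¬(□¬q → ¬q), u   [∧-rule on 1]
3. ◇¬(p ∨ q), u   [∧-rule on 1]
4. □¬q, u   [¬→-rule on 2]
5. q, u   [¬→-rule on 2]
6. ¬q, u   [□-rule on 4 via uRu]
Accessibility: uRu
Branch closes: q and ¬q both at u.
Every branch closes (one shown): unsatisfiable in T, hence also in S4, S5 (every S4/S5-frame is a T-frame).
K-tableau for the formula:
1. ¬(□¬q → ¬q) ∧ ◇¬(p ∨ q), u
2. ¬(□¬q → ¬q), u   [∧-rule on 1]
3. ◇¬(p ∨ q), u   [∧-rule on 1]
4. □¬q, u   [¬→-rule on 2]
5. q, u   [¬→-rule on 2]
6. ¬(p ∨ q), v   [◇-rule on 3: fresh world v, uRv]
7. ¬p, v   [¬∨-rule on 6]
8. ¬q, v   [¬∨-rule on 6]
Accessibility: uRv
Complete open branch: satisfiable in K.

K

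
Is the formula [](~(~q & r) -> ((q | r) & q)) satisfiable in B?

Yes, satisfiable

1. [](~(~q & r) -> ((q | r) & q)), 0
2. ~(~q & r) -> ((q | r) & q), 0   [[]-rule on 1 via 0R0]
3. (q | r) & q, 0   [->-rule on 2 (branches; this branch)]
4. q | r, 0   [&-rule on 3]
5. q, 0   [&-rule on 3]
6. r, 0   [|-rule on 4 (branches; this branch)]
Accessibility: 0R0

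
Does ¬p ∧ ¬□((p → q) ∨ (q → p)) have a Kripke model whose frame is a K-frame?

Unsatisfiable (every branch closes)

1. ¬p ∧ ¬□((p → q) ∨ (q → p)), w0
2. ¬p, w0
3. ¬□((p → q) ∨ (q → p)), w0
4. ¬((p → q) ∨ (q → p)), w1
5. ¬(p → q), w1
6. ¬(q → p), w1
7. p, w1
8. ¬q, w1
9. q, w1
10. ¬p, w1
Accessibility: w0Rw1
Branch closes: q and ¬q both at w1.
(One branch shown.) All branches close.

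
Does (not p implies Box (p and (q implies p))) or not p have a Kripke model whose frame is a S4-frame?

Satisfiable (open branch found)

1. (not p implies Box (p and (q implies p))) or not p, w0
2. not p, w0
Accessibility: w0Rw0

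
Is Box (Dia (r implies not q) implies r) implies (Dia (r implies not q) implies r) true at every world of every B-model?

Valid in B

Tableau for the negation not (Box (Dia (r implies not q) implies r) implies (Dia (r implies not q) implies r)):
1. not (Box (Dia (r implies not q) implies r) implies (Dia (r implies not q) implies r)), 0
2. Box (Dia (r implies not q) implies r), 0
3. not (Dia (r implies not q) implies r), 0
4. Dia (r implies not q), 0
5. not r, 0
6. Dia (r implies not q) implies r, 0
7. not Dia (r implies not q), 0
8. not (r implies not q), 0
9. r, 0
10. q, 0
Accessibility: 0R0
Branch closes: r and not r both at 0.
All branches of the negation close; one closing branch shown above.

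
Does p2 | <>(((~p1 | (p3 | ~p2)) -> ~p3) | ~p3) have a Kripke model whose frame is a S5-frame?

1. p2 | <>(((~p1 | (p3 | ~p2)) -> ~p3) | ~p3), w0
2. <>(((~p1 | (p3 | ~p2)) -> ~p3) | ~p3), w0
3. ((~p1 | (p3 | ~p2)) -> ~p3) | ~p3, w1
4. ~p3, w1
Accessibility: w0Rw0, w0Rw1, w1Rw0, w1Rw1

Satisfiable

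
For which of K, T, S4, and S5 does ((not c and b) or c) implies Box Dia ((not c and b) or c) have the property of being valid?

S5

S5-tableau for the negation not (((not c and b) or c) implies Box Dia ((not c and b) or c)):
1. not (((not c and b) or c) implies Box Dia ((not c and b) or c)), u
2. (not c and b) or c, u
3. not Box Dia ((not c and b) or c), u
4. not c and b, u
5. not c, u
6. b, u
7. not Dia ((not c and b) or c), v
8. not ((not c and b) or c), u
9. not (not c and b), u
10. not ((not c and b) or c), v
11. not (not c and b), v
12. not c, v
13. not b, u
Accessibility: uRu, uRv, vRu, vRv
Branch closes: b and not b both at u.
Every branch closes (one shown): valid in S5.
S4-tableau for the negation not (((not c and b) or c) implies Box Dia ((not c and b) or c)):
1. not (((not c and b) or c) implies Box Dia ((not c and b) or c)), u
2. (not c and b) or c, u
3. not Box Dia ((not c and b) or c), u
4. c, u
5. not Dia ((not c and b) or c), v
6. not ((not c and b) or c), v
7. not (not c and b), v
8. not c, v
9. not b, v
Accessibility: uRu, uRv, vRv
Complete open branch: countermodel on an S4-frame, so not valid in S4, nor in K, T (the same frame is also a K-frame and a T-frame).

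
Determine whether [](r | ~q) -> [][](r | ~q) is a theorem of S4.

Valid in S4

Tableau for the negation ~([](r | ~q) -> [][](r | ~q)):
1. ~([](r | ~q) -> [][](r | ~q)), 0
2. [](r | ~q), 0
3. ~[][](r | ~q), 0
4. r | ~q, 0
5. ~q, 0
6. ~[](r | ~q), 1
7. r | ~q, 1
8. ~q, 1
9. ~(r | ~q), 2
10. ~r, 2
11. q, 2
12. r | ~q, 2
13. ~q, 2
Accessibility: 0R0, 0R1, 0R2, 1R1, 1R2, 2R2
Branch closes: q and ~q both at 2.
Every branch of the negation's tableau closes; the branch above is one of them.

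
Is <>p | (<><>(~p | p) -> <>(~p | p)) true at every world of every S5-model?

Tableau for the negation ~(<>p | (<><>(~p | p) -> <>(~p | p))):
1. ~(<>p | (<><>(~p | p) -> <>(~p | p))), 0
2. ~<>p, 0
3. ~(<><>(~p | p) -> <>(~p | p)), 0
4. <><>(~p | p), 0
5. ~<>(~p | p), 0
6. ~p, 0
7. ~(~p | p), 0
8. p, 0
Accessibility: 0R0
Branch closes: p and ~p both at 0.
All branches of the negation close; one closing branch shown above.

Yes, valid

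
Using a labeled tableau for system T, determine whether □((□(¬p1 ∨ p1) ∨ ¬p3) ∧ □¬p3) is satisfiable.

Yes, satisfiable

1. □((□(¬p1 ∨ p1) ∨ ¬p3) ∧ □¬p3), 0
2. (□(¬p1 ∨ p1) ∨ ¬p3) ∧ □¬p3, 0   [□-rule on 1 via 0R0]
3. □(¬p1 ∨ p1) ∨ ¬p3, 0   [∧-rule on 2]
4. □¬p3, 0   [∧-rule on 2]
5. ¬p3, 0   [□-rule on 4 via 0R0]
Accessibility: 0R0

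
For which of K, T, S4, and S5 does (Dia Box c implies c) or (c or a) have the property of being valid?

S4-tableau for the negation not ((Dia Box c implies c) or (c or a)):
1. not ((Dia Box c implies c) or (c or a)), 0
2. not (Dia Box c implies c), 0
3. not (c or a), 0
4. Dia Box c, 0
5. not c, 0
6. not a, 0
7. Box c, 1
8. c, 1
Accessibility: 0R0, 0R1, 1R1
Complete open branch: countermodel on an S4-frame, so not valid in S4, nor in K, T (the same frame is also a K-frame and a T-frame).
S5-tableau for the negation not ((Dia Box c implies c) or (c or a)):
1. not ((Dia Box c implies c) or (c or a)), 0
2. not (Dia Box c implies c), 0
3. not (c or a), 0
4. Dia Box c, 0
5. not c, 0
6. not a, 0
7. Box c, 1
8. c, 0
Accessibility: 0R0, 0R1, 1R0, 1R1
Branch closes: c and not c both at 0.
Every branch closes (one shown): valid in S5.

S5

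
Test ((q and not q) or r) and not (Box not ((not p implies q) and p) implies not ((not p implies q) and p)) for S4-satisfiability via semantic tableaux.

1. ((q and not q) or r) and not (Box not ((not p implies q) and p) implies not ((not p implies q) and p)), w0
2. (q and not q) or r, w0
3. not (Box not ((not p implies q) and p) implies not ((not p implies q) and p)), w0
4. Box not ((not p implies q) and p), w0
5. (not p implies q) and p, w0
6. not p implies q, w0
7. p, w0
8. not ((not p implies q) and p), w0
9. r, w0
10. q, w0
11. not (not p implies q), w0
12. not p, w0
13. not q, w0
Accessibility: w0Rw0
Branch closes: p and not p both at w0.
(One branch shown.) All branches close.

Unsatisfiable (every branch closes)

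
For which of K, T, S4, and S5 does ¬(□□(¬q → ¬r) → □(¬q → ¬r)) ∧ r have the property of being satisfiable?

K-tableau for the formula:
1. ¬(□□(¬q → ¬r) → □(¬q → ¬r)) ∧ r, w0
2. ¬(□□(¬q → ¬r) → □(¬q → ¬r)), w0   [∧-rule on 1]
3. r, w0   [∧-rule on 1]
4. □□(¬q → ¬r), w0   [¬→-rule on 2]
5. ¬□(¬q → ¬r), w0   [¬→-rule on 2]
6. ¬(¬q → ¬r), w1   [¬□-rule on 5: fresh world w1, w0Rw1]
7. ¬q, w1   [¬→-rule on 6]
8. r, w1   [¬→-rule on 6]
9. □(¬q → ¬r), w1   [□-rule on 4 via w0Rw1]
Accessibility: w0Rw1
Complete open branch: satisfiable in K.
T-tableau for the formula:
1. ¬(□□(¬q → ¬r) → □(¬q → ¬r)) ∧ r, w0
2. ¬(□□(¬q → ¬r) → □(¬q → ¬r)), w0   [∧-rule on 1]
3. r, w0   [∧-rule on 1]
4. □□(¬q → ¬r), w0   [¬→-rule on 2]
5. ¬□(¬q → ¬r), w0   [¬→-rule on 2]
6. □(¬q → ¬r), w0   [□-rule on 4 via w0Rw0]
7. ¬q → ¬r, w0   [□-rule on 6 via w0Rw0]
8. q, w0   [→-rule on 7 (branches; this branch)]
9. ¬(¬q → ¬r), w1   [¬□-rule on 5: fresh world w1, w0Rw1]
10. ¬q, w1   [¬→-rule on 9]
11. r, w1   [¬→-rule on 9]
12. □(¬q → ¬r), w1   [□-rule on 4 via w0Rw1]
13. ¬q → ¬r, w1   [□-rule on 6 via w0Rw1]
14. ¬r, w1   [→-rule on 13 (branches; this branch)]
Accessibility: w0Rw0, w0Rw1, w1Rw1
Branch closes: r and ¬r both at w1.
Every branch closes (one shown): unsatisfiable in T, hence also in S4, S5 (every S4/S5-frame is a T-frame).

K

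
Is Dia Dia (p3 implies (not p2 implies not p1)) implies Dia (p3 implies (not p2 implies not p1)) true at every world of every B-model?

Tableau for the negation not (Dia Dia (p3 implies (not p2 implies not p1)) implies Dia (p3 implies (not p2 implies not p1))):
1. not (Dia Dia (p3 implies (not p2 implies not p1)) implies Dia (p3 implies (not p2 implies not p1))), w0
2. Dia Dia (p3 implies (not p2 implies not p1)), w0
3. not Dia (p3 implies (not p2 implies not p1)), w0
4. not (p3 implies (not p2 implies not p1)), w0
5. p3, w0
6. not (not p2 implies not p1), w0
7. not p2, w0
8. p1, w0
9. Dia (p3 implies (not p2 implies not p1)), w1
10. not (p3 implies (not p2 implies not p1)), w1
11. p3, w1
12. not (not p2 implies not p1), w1
13. not p2, w1
14. p1, w1
15. p3 implies (not p2 implies not p1), w2
16. not p2 implies not p1, w2
17. not p1, w2
Accessibility: w0Rw0, w0Rw1, w1Rw0, w1Rw1, w1Rw2, w2Rw1, w2Rw2
The negation has an open branch (countermodel exists).

Not valid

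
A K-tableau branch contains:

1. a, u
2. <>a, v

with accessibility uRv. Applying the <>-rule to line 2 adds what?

a fresh world w with vRw, and a at w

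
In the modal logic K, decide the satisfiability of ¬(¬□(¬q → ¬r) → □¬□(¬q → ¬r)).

1. ¬(¬□(¬q → ¬r) → □¬□(¬q → ¬r)), w0
2. ¬□(¬q → ¬r), w0
3. ¬□¬□(¬q → ¬r), w0
4. ¬(¬q → ¬r), w1
5. ¬q, w1
6. r, w1
7. □(¬q → ¬r), w2
Accessibility: w0Rw1, w0Rw2

Satisfiable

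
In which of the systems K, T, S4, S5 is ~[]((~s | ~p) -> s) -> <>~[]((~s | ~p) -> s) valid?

T, S4, S5

K-tableau for the negation ~(~[]((~s | ~p) -> s) -> <>~[]((~s | ~p) -> s)):
1. ~(~[]((~s | ~p) -> s) -> <>~[]((~s | ~p) -> s)), w0
2. ~[]((~s | ~p) -> s), w0
3. ~<>~[]((~s | ~p) -> s), w0
4. ~((~s | ~p) -> s), w1
5. ~s | ~p, w1
6. ~s, w1
7. []((~s | ~p) -> s), w1
8. ~p, w1
Accessibility: w0Rw1
Complete open branch: countermodel on a K-frame, so not valid in K.
T-tableau for the negation ~(~[]((~s | ~p) -> s) -> <>~[]((~s | ~p) -> s)):
1. ~(~[]((~s | ~p) -> s) -> <>~[]((~s | ~p) -> s)), w0
2. ~[]((~s | ~p) -> s), w0
3. ~<>~[]((~s | ~p) -> s), w0
4. []((~s | ~p) -> s), w0
5. (~s | ~p) -> s, w0
6. ~(~s | ~p), w0
7. s, w0
8. p, w0
9. ~((~s | ~p) -> s), w1
10. ~s | ~p, w1
11. ~s, w1
12. []((~s | ~p) -> s), w1
13. (~s | ~p) -> s, w1
14. ~p, w1
15. ~(~s | ~p), w1
16. s, w1
17. p, w1
Accessibility: w0Rw0, w0Rw1, w1Rw1
Branch closes: s and ~s both at w1.
Every branch closes (one shown): valid in T, hence also in S4, S5 (every theorem of T is a theorem of S4 and S5).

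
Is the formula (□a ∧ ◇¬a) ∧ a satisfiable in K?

1. (□a ∧ ◇¬a) ∧ a, w0
2. □a ∧ ◇¬a, w0   [∧-rule on 1]
3. a, w0   [∧-rule on 1]
4. □a, w0   [∧-rule on 2]
5. ◇¬a, w0   [∧-rule on 2]
6. ¬a, w1   [◇-rule on 5: fresh world w1, w0Rw1]
7. a, w1   [□-rule on 4 via w0Rw1]
Accessibility: w0Rw1
Branch closes: a and ¬a both at w1.
(One branch shown.) All branches close.

Unsatisfiable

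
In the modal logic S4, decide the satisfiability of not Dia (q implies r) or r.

1. not Dia (q implies r) or r, u
2. r, u
Accessibility: uRu

Yes, satisfiable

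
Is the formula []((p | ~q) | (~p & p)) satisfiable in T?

Satisfiable

1. []((p | ~q) | (~p & p)), u
2. (p | ~q) | (~p & p), u   [[]-rule on 1 via uRu]
3. p | ~q, u   [|-rule on 2 (branches; this branch)]
4. ~q, u   [|-rule on 3 (branches; this branch)]
Accessibility: uRu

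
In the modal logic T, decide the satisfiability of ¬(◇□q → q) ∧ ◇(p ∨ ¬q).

1. ¬(◇□q → q) ∧ ◇(p ∨ ¬q), w0
2. ¬(◇□q → q), w0
3. ◇(p ∨ ¬q), w0
4. ◇□q, w0
5. ¬q, w0
6. p ∨ ¬q, w1
7. ¬q, w1
8. □q, w2
9. q, w2
Accessibility: w0Rw0, w0Rw1, w0Rw2, w1Rw1, w2Rw2

Satisfiable (open branch found)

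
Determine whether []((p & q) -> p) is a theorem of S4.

Tableau for the negation ~[]((p & q) -> p):
1. ~[]((p & q) -> p), u
2. ~((p & q) -> p), v
3. p & q, v
4. ~p, v
5. p, v
6. q, v
Accessibility: uRu, uRv, vRv
Branch closes: p and ~p both at v.
Every branch of the negation's tableau closes; the branch above is one of them.

Valid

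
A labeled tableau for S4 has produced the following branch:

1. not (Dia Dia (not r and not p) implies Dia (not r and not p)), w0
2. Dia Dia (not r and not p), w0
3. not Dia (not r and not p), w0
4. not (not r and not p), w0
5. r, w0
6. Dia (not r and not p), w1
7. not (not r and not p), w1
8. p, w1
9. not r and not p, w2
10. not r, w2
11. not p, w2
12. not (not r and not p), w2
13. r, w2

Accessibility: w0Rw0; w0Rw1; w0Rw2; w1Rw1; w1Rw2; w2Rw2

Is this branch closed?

Yes, closed

Both r and not r appear at w2.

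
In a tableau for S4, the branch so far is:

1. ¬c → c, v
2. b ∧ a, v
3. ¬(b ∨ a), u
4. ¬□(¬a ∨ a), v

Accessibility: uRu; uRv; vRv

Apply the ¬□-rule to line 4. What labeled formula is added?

a fresh world w with vRw, and ¬(¬a ∨ a) at w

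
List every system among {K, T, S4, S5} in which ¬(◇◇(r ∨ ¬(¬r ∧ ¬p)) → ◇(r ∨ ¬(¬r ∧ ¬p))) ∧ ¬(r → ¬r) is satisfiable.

K

K-tableau for the formula:
1. ¬(◇◇(r ∨ ¬(¬r ∧ ¬p)) → ◇(r ∨ ¬(¬r ∧ ¬p))) ∧ ¬(r → ¬r), 0
2. ¬(◇◇(r ∨ ¬(¬r ∧ ¬p)) → ◇(r ∨ ¬(¬r ∧ ¬p))), 0
3. ¬(r → ¬r), 0
4. ◇◇(r ∨ ¬(¬r ∧ ¬p)), 0
5. ¬◇(r ∨ ¬(¬r ∧ ¬p)), 0
6. r, 0
7. ◇(r ∨ ¬(¬r ∧ ¬p)), 1
8. ¬(r ∨ ¬(¬r ∧ ¬p)), 1
9. ¬r, 1
10. ¬r ∧ ¬p, 1
11. ¬p, 1
12. r ∨ ¬(¬r ∧ ¬p), 2
13. ¬(¬r ∧ ¬p), 2
14. p, 2
Accessibility: 0R1, 1R2
Complete open branch: satisfiable in K.
T-tableau for the formula:
1. ¬(◇◇(r ∨ ¬(¬r ∧ ¬p)) → ◇(r ∨ ¬(¬r ∧ ¬p))) ∧ ¬(r → ¬r), 0
2. ¬(◇◇(r ∨ ¬(¬r ∧ ¬p)) → ◇(r ∨ ¬(¬r ∧ ¬p))), 0
3. ¬(r → ¬r), 0
4. ◇◇(r ∨ ¬(¬r ∧ ¬p)), 0
5. ¬◇(r ∨ ¬(¬r ∧ ¬p)), 0
6. r, 0
7. ¬(r ∨ ¬(¬r ∧ ¬p)), 0
8. ¬r, 0
9. ¬r ∧ ¬p, 0
Accessibility: 0R0
Branch closes: r and ¬r both at 0.
Every branch closes (one shown): unsatisfiable in T, hence also in S4, S5 (every S4/S5-frame is a T-frame).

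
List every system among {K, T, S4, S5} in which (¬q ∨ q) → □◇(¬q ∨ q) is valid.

K-tableau for the negation ¬((¬q ∨ q) → □◇(¬q ∨ q)):
1. ¬((¬q ∨ q) → □◇(¬q ∨ q)), w0
2. ¬q ∨ q, w0   [¬→-rule on 1]
3. ¬□◇(¬q ∨ q), w0   [¬→-rule on 1]
4. q, w0   [∨-rule on 2 (branches; this branch)]
5. ¬◇(¬q ∨ q), w1   [¬□-rule on 3: fresh world w1, w0Rw1]
Accessibility: w0Rw1
Complete open branch: countermodel on a K-frame, so not valid in K.
T-tableau for the negation ¬((¬q ∨ q) → □◇(¬q ∨ q)):
1. ¬((¬q ∨ q) → □◇(¬q ∨ q)), w0
2. ¬q ∨ q, w0   [¬→-rule on 1]
3. ¬□◇(¬q ∨ q), w0   [¬→-rule on 1]
4. q, w0   [∨-rule on 2 (branches; this branch)]
5. ¬◇(¬q ∨ q), w1   [¬□-rule on 3: fresh world w1, w0Rw1]
6. ¬(¬q ∨ q), w1   [¬◇-rule on 5 via w1Rw1]
7. q, w1   [¬∨-rule on 6]
8. ¬q, w1   [¬∨-rule on 6]
Accessibility: w0Rw0, w0Rw1, w1Rw1
Branch closes: q and ¬q both at w1.
Every branch closes (one shown): valid in T, hence also in S4, S5 (every theorem of T is a theorem of S4 and S5).

T, S4, S5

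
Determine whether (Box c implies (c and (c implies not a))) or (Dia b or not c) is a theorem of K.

Tableau for the negation not ((Box c implies (c and (c implies not a))) or (Dia b or not c)):
1. not ((Box c implies (c and (c implies not a))) or (Dia b or not c)), w0
2. not (Box c implies (c and (c implies not a))), w0
3. not (Dia b or not c), w0
4. Box c, w0
5. not (c and (c implies not a)), w0
6. not Dia b, w0
7. c, w0
8. not (c implies not a), w0
9. a, w0
The negation has an open branch (countermodel exists).

No, not valid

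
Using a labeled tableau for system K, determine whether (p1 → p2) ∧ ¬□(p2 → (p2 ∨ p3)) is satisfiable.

1. (p1 → p2) ∧ ¬□(p2 → (p2 ∨ p3)), w0
2. p1 → p2, w0
3. ¬□(p2 → (p2 ∨ p3)), w0
4. p2, w0
5. ¬(p2 → (p2 ∨ p3)), w1
6. p2, w1
7. ¬(p2 ∨ p3), w1
8. ¬p2, w1
9. ¬p3, w1
Accessibility: w0Rw1
Branch closes: p2 and ¬p2 both at w1.
Every branch closes; the branch above is one of them.

Unsatisfiable (every branch closes)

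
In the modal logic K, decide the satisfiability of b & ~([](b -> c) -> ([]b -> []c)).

1. b & ~([](b -> c) -> ([]b -> []c)), w0
2. b, w0
3. ~([](b -> c) -> ([]b -> []c)), w0
4. [](b -> c), w0
5. ~([]b -> []c), w0
6. []b, w0
7. ~[]c, w0
8. ~c, w1
9. b -> c, w1
10. b, w1
11. c, w1
Accessibility: w0Rw1
Branch closes: c and ~c both at w1.
(One branch shown.) All branches close.

Unsatisfiable (every branch closes)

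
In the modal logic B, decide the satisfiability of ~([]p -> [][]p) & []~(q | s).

Satisfiable (open branch found)

1. ~([]p -> [][]p) & []~(q | s), u
2. ~([]p -> [][]p), u
3. []~(q | s), u
4. []p, u
5. ~[][]p, u
6. ~(q | s), u
7. ~q, u
8. ~s, u
9. p, u
10. ~[]p, v
11. ~(q | s), v
12. ~q, v
13. ~s, v
14. p, v
15. ~p, w
Accessibility: uRu, uRv, vRu, vRv, vRw, wRv, wRw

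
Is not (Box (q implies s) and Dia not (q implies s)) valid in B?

Tableau for the negation Box (q implies s) and Dia not (q implies s):
1. Box (q implies s) and Dia not (q implies s), w0
2. Box (q implies s), w0
3. Dia not (q implies s), w0
4. q implies s, w0
5. s, w0
6. not (q implies s), w1
7. q, w1
8. not s, w1
9. q implies s, w1
10. s, w1
Accessibility: w0Rw0, w0Rw1, w1Rw0, w1Rw1
Branch closes: s and not s both at w1.
Every branch of the negation's tableau closes; the branch above is one of them.

Valid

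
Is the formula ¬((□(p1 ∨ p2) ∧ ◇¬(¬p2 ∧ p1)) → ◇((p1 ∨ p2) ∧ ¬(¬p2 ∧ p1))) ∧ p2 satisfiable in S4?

No, unsatisfiable

1. ¬((□(p1 ∨ p2) ∧ ◇¬(¬p2 ∧ p1)) → ◇((p1 ∨ p2) ∧ ¬(¬p2 ∧ p1))) ∧ p2, u
2. ¬((□(p1 ∨ p2) ∧ ◇¬(¬p2 ∧ p1)) → ◇((p1 ∨ p2) ∧ ¬(¬p2 ∧ p1))), u
3. p2, u
4. □(p1 ∨ p2) ∧ ◇¬(¬p2 ∧ p1), u
5. ¬◇((p1 ∨ p2) ∧ ¬(¬p2 ∧ p1)), u
6. □(p1 ∨ p2), u
7. ◇¬(¬p2 ∧ p1), u
8. ¬((p1 ∨ p2) ∧ ¬(¬p2 ∧ p1)), u
9. p1 ∨ p2, u
10. ¬p2 ∧ p1, u
11. ¬p2, u
12. p1, u
Accessibility: uRu
Branch closes: p2 and ¬p2 both at u.
All branches of the tableau close; one closing branch shown above.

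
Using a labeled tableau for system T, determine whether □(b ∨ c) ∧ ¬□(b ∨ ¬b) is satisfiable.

1. □(b ∨ c) ∧ ¬□(b ∨ ¬b), w0
2. □(b ∨ c), w0
3. ¬□(b ∨ ¬b), w0
4. b ∨ c, w0
5. c, w0
6. ¬(b ∨ ¬b), w1
7. ¬b, w1
8. b, w1
Accessibility: w0Rw0, w0Rw1, w1Rw1
Branch closes: b and ¬b both at w1.
Every branch closes; the branch above is one of them.

No, unsatisfiable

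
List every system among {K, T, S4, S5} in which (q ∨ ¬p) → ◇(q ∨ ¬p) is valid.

T, S4, S5

T-tableau for the negation ¬((q ∨ ¬p) → ◇(q ∨ ¬p)):
1. ¬((q ∨ ¬p) → ◇(q ∨ ¬p)), u
2. q ∨ ¬p, u   [¬→-rule on 1]
3. ¬◇(q ∨ ¬p), u   [¬→-rule on 1]
4. ¬(q ∨ ¬p), u   [¬◇-rule on 3 via uRu]
5. ¬q, u   [¬∨-rule on 4]
6. p, u   [¬∨-rule on 4]
7. ¬p, u   [∨-rule on 2 (branches; this branch)]
Accessibility: uRu
Branch closes: p and ¬p both at u.
Every branch closes (one shown): valid in T, hence also in S4, S5 (every theorem of T is a theorem of S4 and S5).
K-tableau for the negation ¬((q ∨ ¬p) → ◇(q ∨ ¬p)):
1. ¬((q ∨ ¬p) → ◇(q ∨ ¬p)), u
2. q ∨ ¬p, u   [¬→-rule on 1]
3. ¬◇(q ∨ ¬p), u   [¬→-rule on 1]
4. ¬p, u   [∨-rule on 2 (branches; this branch)]
Complete open branch: countermodel on a K-frame, so not valid in K.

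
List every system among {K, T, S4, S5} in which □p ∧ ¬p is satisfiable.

K-tableau for the formula:
1. □p ∧ ¬p, u
2. □p, u
3. ¬p, u
Complete open branch: satisfiable in K.
T-tableau for the formula:
1. □p ∧ ¬p, u
2. □p, u
3. ¬p, u
4. p, u
Accessibility: uRu
Branch closes: p and ¬p both at u.
Every branch closes (one shown): unsatisfiable in T, hence also in S4, S5 (every S4/S5-frame is a T-frame).

K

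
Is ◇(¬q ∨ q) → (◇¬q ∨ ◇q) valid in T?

Tableau for the negation ¬(◇(¬q ∨ q) → (◇¬q ∨ ◇q)):
1. ¬(◇(¬q ∨ q) → (◇¬q ∨ ◇q)), u
2. ◇(¬q ∨ q), u   [¬→-rule on 1]
3. ¬(◇¬q ∨ ◇q), u   [¬→-rule on 1]
4. ¬◇¬q, u   [¬∨-rule on 3]
5. ¬◇q, u   [¬∨-rule on 3]
6. q, u   [¬◇-rule on 4 via uRu]
7. ¬q, u   [¬◇-rule on 5 via uRu]
Accessibility: uRu
Branch closes: q and ¬q both at u.
Every branch of the negation's tableau closes; the branch above is one of them.

Yes, valid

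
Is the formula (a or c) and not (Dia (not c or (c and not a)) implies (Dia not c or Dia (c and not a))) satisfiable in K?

1. (a or c) and not (Dia (not c or (c and not a)) implies (Dia not c or Dia (c and not a))), w0
2. a or c, w0
3. not (Dia (not c or (c and not a)) implies (Dia not c or Dia (c and not a))), w0
4. Dia (not c or (c and not a)), w0
5. not (Dia not c or Dia (c and not a)), w0
6. not Dia not c, w0
7. not Dia (c and not a), w0
8. c, w0
9. not c or (c and not a), w1
10. c, w1
11. not (c and not a), w1
12. c and not a, w1
13. not a, w1
14. a, w1
Accessibility: w0Rw1
Branch closes: a and not a both at w1.
(One branch shown.) All branches close.

Unsatisfiable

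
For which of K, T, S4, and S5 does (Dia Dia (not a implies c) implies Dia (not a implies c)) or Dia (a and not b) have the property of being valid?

S4, S5

S4-tableau for the negation not ((Dia Dia (not a implies c) implies Dia (not a implies c)) or Dia (a and not b)):
1. not ((Dia Dia (not a implies c) implies Dia (not a implies c)) or Dia (a and not b)), w0
2. not (Dia Dia (not a implies c) implies Dia (not a implies c)), w0
3. not Dia (a and not b), w0
4. Dia Dia (not a implies c), w0
5. not Dia (not a implies c), w0
6. not (a and not b), w0
7. not (not a implies c), w0
8. not a, w0
9. not c, w0
10. b, w0
11. Dia (not a implies c), w1
12. not (a and not b), w1
13. not (not a implies c), w1
14. not a, w1
15. not c, w1
16. b, w1
17. not a implies c, w2
18. not (a and not b), w2
19. not (not a implies c), w2
20. not a, w2
21. not c, w2
22. c, w2
Accessibility: w0Rw0, w0Rw1, w0Rw2, w1Rw1, w1Rw2, w2Rw2
Branch closes: c and not c both at w2.
Every branch closes (one shown): valid in S4, hence also in S5 (every theorem of S4 is a theorem of S5).
T-tableau for the negation not ((Dia Dia (not a implies c) implies Dia (not a implies c)) or Dia (a and not b)):
1. not ((Dia Dia (not a implies c) implies Dia (not a implies c)) or Dia (a and not b)), w0
2. not (Dia Dia (not a implies c) implies Dia (not a implies c)), w0
3. not Dia (a and not b), w0
4. Dia Dia (not a implies c), w0
5. not Dia (not a implies c), w0
6. not (a and not b), w0
7. not (not a implies c), w0
8. not a, w0
9. not c, w0
10. b, w0
11. Dia (not a implies c), w1
12. not (a and not b), w1
13. not (not a implies c), w1
14. not a, w1
15. not c, w1
16. b, w1
17. not a implies c, w2
18. c, w2
Accessibility: w0Rw0, w0Rw1, w1Rw1, w1Rw2, w2Rw2
Complete open branch: countermodel on a T-frame, so not valid in T, nor in K (the same frame is also a K-frame).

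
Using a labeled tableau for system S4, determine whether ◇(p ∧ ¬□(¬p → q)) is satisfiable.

Yes, satisfiable

1. ◇(p ∧ ¬□(¬p → q)), w0
2. p ∧ ¬□(¬p → q), w1   [◇-rule on 1: fresh world w1, w0Rw1]
3. p, w1   [∧-rule on 2]
4. ¬□(¬p → q), w1   [∧-rule on 2]
5. ¬(¬p → q), w2   [¬□-rule on 4: fresh world w2, w1Rw2]
6. ¬p, w2   [¬→-rule on 5]
7. ¬q, w2   [¬→-rule on 5]
Accessibility: w0Rw0, w0Rw1, w0Rw2, w1Rw1, w1Rw2, w2Rw2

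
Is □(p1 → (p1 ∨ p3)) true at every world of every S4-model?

Valid in S4

Tableau for the negation ¬□(p1 → (p1 ∨ p3)):
1. ¬□(p1 → (p1 ∨ p3)), w0
2. ¬(p1 → (p1 ∨ p3)), w1   [¬□-rule on 1: fresh world w1, w0Rw1]
3. p1, w1   [¬→-rule on 2]
4. ¬(p1 ∨ p3), w1   [¬→-rule on 2]
5. ¬p1, w1   [¬∨-rule on 4]
6. ¬p3, w1   [¬∨-rule on 4]
Accessibility: w0Rw0, w0Rw1, w1Rw1
Branch closes: p1 and ¬p1 both at w1.
All branches of the negation close; one closing branch shown above.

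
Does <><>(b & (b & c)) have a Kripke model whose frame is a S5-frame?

Satisfiable

1. <><>(b & (b & c)), u
2. <>(b & (b & c)), v
3. b & (b & c), w
4. b, w
5. b & c, w
6. c, w
Accessibility: uRu, uRv, uRw, vRu, vRv, vRw, wRu, wRv, wRw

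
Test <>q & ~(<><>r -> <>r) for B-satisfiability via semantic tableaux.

1. <>q & ~(<><>r -> <>r), w0
2. <>q, w0   [&-rule on 1]
3. ~(<><>r -> <>r), w0   [&-rule on 1]
4. <><>r, w0   [~->-rule on 3]
5. ~<>r, w0   [~->-rule on 3]
6. ~r, w0   [~<>-rule on 5 via w0Rw0]
7. q, w1   [<>-rule on 2: fresh world w1, w0Rw1]
8. ~r, w1   [~<>-rule on 5 via w0Rw1]
9. <>r, w2   [<>-rule on 4: fresh world w2, w0Rw2]
10. ~r, w2   [~<>-rule on 5 via w0Rw2]
11. r, w3   [<>-rule on 9: fresh world w3, w2Rw3]
Accessibility: w0Rw0, w0Rw1, w0Rw2, w1Rw0, w1Rw1, w2Rw0, w2Rw2, w2Rw3, w3Rw2, w3Rw3

Satisfiable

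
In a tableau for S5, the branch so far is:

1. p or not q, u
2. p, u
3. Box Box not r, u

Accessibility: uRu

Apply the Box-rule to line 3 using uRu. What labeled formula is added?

Box not r, u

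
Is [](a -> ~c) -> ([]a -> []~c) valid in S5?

Tableau for the negation ~([](a -> ~c) -> ([]a -> []~c)):
1. ~([](a -> ~c) -> ([]a -> []~c)), 0
2. [](a -> ~c), 0
3. ~([]a -> []~c), 0
4. []a, 0
5. ~[]~c, 0
6. a -> ~c, 0
7. a, 0
8. ~c, 0
9. c, 1
10. a -> ~c, 1
11. a, 1
12. ~c, 1
Accessibility: 0R0, 0R1, 1R0, 1R1
Branch closes: c and ~c both at 1.
Every branch of the negation's tableau closes; the branch above is one of them.

Valid in S5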